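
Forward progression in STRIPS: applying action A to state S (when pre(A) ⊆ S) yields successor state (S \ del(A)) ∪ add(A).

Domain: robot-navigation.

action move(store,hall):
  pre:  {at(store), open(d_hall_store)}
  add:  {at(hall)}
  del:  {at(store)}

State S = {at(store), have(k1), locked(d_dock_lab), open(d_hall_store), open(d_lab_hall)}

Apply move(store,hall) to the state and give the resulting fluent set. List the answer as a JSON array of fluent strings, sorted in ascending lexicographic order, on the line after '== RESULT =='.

Progress:
  pre ⊆ S: {at(store), open(d_hall_store)} ⊆ S  — applicable
  S \ del = {have(k1), locked(d_dock_lab), open(d_hall_store), open(d_lab_hall)}
  ∪ add   = {at(hall), have(k1), locked(d_dock_lab), open(d_hall_store), open(d_lab_hall)}

== RESULT ==
["at(hall)", "have(k1)", "locked(d_dock_lab)", "open(d_hall_store)", "open(d_lab_hall)"]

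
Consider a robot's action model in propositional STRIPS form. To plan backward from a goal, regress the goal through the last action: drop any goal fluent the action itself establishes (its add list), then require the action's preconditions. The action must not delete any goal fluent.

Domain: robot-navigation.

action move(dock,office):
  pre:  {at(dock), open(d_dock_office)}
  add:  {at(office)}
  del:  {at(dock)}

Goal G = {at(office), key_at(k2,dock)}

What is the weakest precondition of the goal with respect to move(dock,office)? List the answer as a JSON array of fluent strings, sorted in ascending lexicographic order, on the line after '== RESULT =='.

Compute (G \ add) ∪ pre:
  G ∩ del = {}  (empty — regression defined)
  G \ add = {at(office), key_at(k2,dock)} \ {at(office)} = {key_at(k2,dock)}
  ∪ pre   = {key_at(k2,dock)} ∪ {at(dock), open(d_dock_office)}
          = {at(dock), key_at(k2,dock), open(d_dock_office)}

== RESULT ==
["at(dock)", "key_at(k2,dock)", "open(d_dock_office)"]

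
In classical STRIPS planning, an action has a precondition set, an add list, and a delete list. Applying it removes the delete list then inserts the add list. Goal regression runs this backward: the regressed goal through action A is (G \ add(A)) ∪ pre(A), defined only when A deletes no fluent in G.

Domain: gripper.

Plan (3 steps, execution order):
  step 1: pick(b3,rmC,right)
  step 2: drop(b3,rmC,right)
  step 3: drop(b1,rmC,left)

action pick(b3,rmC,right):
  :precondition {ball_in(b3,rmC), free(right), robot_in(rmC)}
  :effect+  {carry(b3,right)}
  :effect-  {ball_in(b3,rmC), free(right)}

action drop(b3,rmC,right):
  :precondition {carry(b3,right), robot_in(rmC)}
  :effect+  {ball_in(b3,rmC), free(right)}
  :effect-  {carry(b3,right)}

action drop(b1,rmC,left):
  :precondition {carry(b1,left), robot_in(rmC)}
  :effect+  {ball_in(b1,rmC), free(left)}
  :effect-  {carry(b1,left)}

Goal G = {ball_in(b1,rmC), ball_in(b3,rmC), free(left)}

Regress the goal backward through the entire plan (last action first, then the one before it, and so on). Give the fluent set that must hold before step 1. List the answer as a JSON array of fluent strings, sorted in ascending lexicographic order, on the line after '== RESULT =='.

Work backward from the goal:
  through step 3 (drop(b1,rmC,left)): drop {ball_in(b1,rmC), free(left)}, keep {ball_in(b3,rmC)}, require {carry(b1,left), robot_in(rmC)}
    → {ball_in(b3,rmC), carry(b1,left), robot_in(rmC)}
  through step 2 (drop(b3,rmC,right)): drop {ball_in(b3,rmC)}, keep {carry(b1,left), robot_in(rmC)}, require {carry(b3,right), robot_in(rmC)}
    → {carry(b1,left), carry(b3,right), robot_in(rmC)}
  through step 1 (pick(b3,rmC,right)): drop {carry(b3,right)}, keep {carry(b1,left), robot_in(rmC)}, require {ball_in(b3,rmC), free(right), robot_in(rmC)}
    → {ball_in(b3,rmC), carry(b1,left), free(right), robot_in(rmC)}

== RESULT ==
["ball_in(b3,rmC)", "carry(b1,left)", "free(right)", "robot_in(rmC)"]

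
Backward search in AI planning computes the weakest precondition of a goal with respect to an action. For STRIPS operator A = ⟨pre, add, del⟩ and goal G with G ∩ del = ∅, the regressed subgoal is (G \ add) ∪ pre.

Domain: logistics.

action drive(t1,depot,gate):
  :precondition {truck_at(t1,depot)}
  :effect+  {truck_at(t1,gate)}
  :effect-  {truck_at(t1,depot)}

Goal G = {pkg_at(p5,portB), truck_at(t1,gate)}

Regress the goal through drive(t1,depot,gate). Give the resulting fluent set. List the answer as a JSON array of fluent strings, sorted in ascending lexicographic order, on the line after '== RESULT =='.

Compute (G \ add) ∪ pre:
  G ∩ del = {}  (empty — regression defined)
  G \ add = {pkg_at(p5,portB), truck_at(t1,gate)} \ {truck_at(t1,gate)} = {pkg_at(p5,portB)}
  ∪ pre   = {pkg_at(p5,portB)} ∪ {truck_at(t1,depot)}
          = {pkg_at(p5,portB), truck_at(t1,depot)}

== RESULT ==
["pkg_at(p5,portB)", "truck_at(t1,depot)"]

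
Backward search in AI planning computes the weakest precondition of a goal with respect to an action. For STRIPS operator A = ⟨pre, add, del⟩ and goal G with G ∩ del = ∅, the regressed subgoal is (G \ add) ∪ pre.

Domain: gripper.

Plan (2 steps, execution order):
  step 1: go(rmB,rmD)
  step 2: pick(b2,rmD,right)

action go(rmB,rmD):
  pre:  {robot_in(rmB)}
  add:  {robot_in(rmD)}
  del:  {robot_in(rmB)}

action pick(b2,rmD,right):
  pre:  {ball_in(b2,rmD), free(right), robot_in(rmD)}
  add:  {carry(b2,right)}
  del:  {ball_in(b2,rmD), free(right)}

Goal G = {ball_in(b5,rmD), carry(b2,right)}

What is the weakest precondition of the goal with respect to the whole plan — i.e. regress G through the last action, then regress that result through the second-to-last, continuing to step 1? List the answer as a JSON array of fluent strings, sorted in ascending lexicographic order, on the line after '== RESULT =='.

Regress step by step:
  through step 2 (pick(b2,rmD,right)): drop {carry(b2,right)}, keep {ball_in(b5,rmD)}, require {ball_in(b2,rmD), free(right), robot_in(rmD)}
    → {ball_in(b2,rmD), ball_in(b5,rmD), free(right), robot_in(rmD)}
  through step 1 (go(rmB,rmD)): drop {robot_in(rmD)}, keep {ball_in(b2,rmD), ball_in(b5,rmD), free(right)}, require {robot_in(rmB)}
    → {ball_in(b2,rmD), ball_in(b5,rmD), free(right), robot_in(rmB)}

== RESULT ==
["ball_in(b2,rmD)", "ball_in(b5,rmD)", "free(right)", "robot_in(rmB)"]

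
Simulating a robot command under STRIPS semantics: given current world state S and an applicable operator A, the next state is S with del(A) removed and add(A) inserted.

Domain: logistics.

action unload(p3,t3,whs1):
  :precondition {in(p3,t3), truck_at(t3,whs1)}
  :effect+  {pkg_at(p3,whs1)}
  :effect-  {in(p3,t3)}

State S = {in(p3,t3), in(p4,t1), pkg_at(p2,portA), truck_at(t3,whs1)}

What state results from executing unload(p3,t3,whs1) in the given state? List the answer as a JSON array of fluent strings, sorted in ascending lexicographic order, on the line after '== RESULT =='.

Compute (S \ del) ∪ add:
  pre ⊆ S: {in(p3,t3), truck_at(t3,whs1)} ⊆ S  — applicable
  S \ del = {in(p4,t1), pkg_at(p2,portA), truck_at(t3,whs1)}
  ∪ add   = {in(p4,t1), pkg_at(p2,portA), pkg_at(p3,whs1), truck_at(t3,whs1)}

== RESULT ==
["in(p4,t1)", "pkg_at(p2,portA)", "pkg_at(p3,whs1)", "truck_at(t3,whs1)"]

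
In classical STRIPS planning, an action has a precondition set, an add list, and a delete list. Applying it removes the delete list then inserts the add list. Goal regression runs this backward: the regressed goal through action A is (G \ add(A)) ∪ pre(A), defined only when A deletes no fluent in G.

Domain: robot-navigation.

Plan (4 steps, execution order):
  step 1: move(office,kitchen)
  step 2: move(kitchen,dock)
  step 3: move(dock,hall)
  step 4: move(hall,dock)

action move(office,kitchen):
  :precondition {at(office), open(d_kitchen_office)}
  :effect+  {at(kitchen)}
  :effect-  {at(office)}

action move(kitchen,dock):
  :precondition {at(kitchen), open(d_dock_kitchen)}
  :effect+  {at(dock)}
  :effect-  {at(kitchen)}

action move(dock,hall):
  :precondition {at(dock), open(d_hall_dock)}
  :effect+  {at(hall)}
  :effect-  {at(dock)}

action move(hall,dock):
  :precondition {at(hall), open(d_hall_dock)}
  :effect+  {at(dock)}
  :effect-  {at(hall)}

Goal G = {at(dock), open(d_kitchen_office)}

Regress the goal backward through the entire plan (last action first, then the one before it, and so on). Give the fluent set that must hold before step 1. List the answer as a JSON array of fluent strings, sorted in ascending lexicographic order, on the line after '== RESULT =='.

Work backward from the goal:
  through step 4 (move(hall,dock)): drop {at(dock)}, keep {open(d_kitchen_office)}, require {at(hall), open(d_hall_dock)}
    → {at(hall), open(d_hall_dock), open(d_kitchen_office)}
  through step 3 (move(dock,hall)): drop {at(hall)}, keep {open(d_hall_dock), open(d_kitchen_office)}, require {at(dock), open(d_hall_dock)}
    → {at(dock), open(d_hall_dock), open(d_kitchen_office)}
  through step 2 (move(kitchen,dock)): drop {at(dock)}, keep {open(d_hall_dock), open(d_kitchen_office)}, require {at(kitchen), open(d_dock_kitchen)}
    → {at(kitchen), open(d_dock_kitchen), open(d_hall_dock), open(d_kitchen_office)}
  through step 1 (move(office,kitchen)): drop {at(kitchen)}, keep {open(d_dock_kitchen), open(d_hall_dock), open(d_kitchen_office)}, require {at(office), open(d_kitchen_office)}
    → {at(office), open(d_dock_kitchen), open(d_hall_dock), open(d_kitchen_office)}

== RESULT ==
["at(office)", "open(d_dock_kitchen)", "open(d_hall_dock)", "open(d_kitchen_office)"]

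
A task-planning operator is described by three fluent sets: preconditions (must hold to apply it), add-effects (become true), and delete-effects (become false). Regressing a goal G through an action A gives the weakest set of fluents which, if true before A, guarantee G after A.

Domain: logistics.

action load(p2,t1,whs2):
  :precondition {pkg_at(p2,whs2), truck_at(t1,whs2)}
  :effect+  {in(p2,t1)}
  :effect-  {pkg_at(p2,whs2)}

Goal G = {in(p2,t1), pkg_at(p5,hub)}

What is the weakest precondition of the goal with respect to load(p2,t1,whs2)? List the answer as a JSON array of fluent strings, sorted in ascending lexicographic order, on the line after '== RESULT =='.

Compute (G \ add) ∪ pre:
  G ∩ del = {}  (empty — regression defined)
  G \ add = {in(p2,t1), pkg_at(p5,hub)} \ {in(p2,t1)} = {pkg_at(p5,hub)}
  ∪ pre   = {pkg_at(p5,hub)} ∪ {pkg_at(p2,whs2), truck_at(t1,whs2)}
          = {pkg_at(p2,whs2), pkg_at(p5,hub), truck_at(t1,whs2)}

== RESULT ==
["pkg_at(p2,whs2)", "pkg_at(p5,hub)", "truck_at(t1,whs2)"]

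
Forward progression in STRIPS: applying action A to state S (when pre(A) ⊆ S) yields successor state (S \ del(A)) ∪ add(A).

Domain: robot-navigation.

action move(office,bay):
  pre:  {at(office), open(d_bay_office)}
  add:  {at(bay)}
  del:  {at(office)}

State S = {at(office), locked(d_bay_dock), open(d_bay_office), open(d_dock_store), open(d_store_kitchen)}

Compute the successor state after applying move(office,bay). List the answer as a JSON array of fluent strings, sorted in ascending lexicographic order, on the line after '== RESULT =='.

Compute (S \ del) ∪ add:
  pre ⊆ S: {at(office), open(d_bay_office)} ⊆ S  — applicable
  S \ del = {locked(d_bay_dock), open(d_bay_office), open(d_dock_store), open(d_store_kitchen)}
  ∪ add   = {at(bay), locked(d_bay_dock), open(d_bay_office), open(d_dock_store), open(d_store_kitchen)}

== RESULT ==
["at(bay)", "locked(d_bay_dock)", "open(d_bay_office)", "open(d_dock_store)", "open(d_store_kitchen)"]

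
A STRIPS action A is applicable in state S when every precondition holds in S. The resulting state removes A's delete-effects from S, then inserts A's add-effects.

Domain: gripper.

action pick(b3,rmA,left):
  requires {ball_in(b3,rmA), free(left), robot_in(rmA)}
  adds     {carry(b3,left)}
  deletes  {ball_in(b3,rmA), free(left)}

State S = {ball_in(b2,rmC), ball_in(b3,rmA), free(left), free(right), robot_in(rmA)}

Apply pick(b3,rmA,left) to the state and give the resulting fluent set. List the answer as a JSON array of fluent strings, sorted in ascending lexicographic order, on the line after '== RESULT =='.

Progress:
  pre ⊆ S: {ball_in(b3,rmA), free(left), robot_in(rmA)} ⊆ S  — applicable
  S \ del = {ball_in(b2,rmC), free(right), robot_in(rmA)}
  ∪ add   = {ball_in(b2,rmC), carry(b3,left), free(right), robot_in(rmA)}

== RESULT ==
["ball_in(b2,rmC)", "carry(b3,left)", "free(right)", "robot_in(rmA)"]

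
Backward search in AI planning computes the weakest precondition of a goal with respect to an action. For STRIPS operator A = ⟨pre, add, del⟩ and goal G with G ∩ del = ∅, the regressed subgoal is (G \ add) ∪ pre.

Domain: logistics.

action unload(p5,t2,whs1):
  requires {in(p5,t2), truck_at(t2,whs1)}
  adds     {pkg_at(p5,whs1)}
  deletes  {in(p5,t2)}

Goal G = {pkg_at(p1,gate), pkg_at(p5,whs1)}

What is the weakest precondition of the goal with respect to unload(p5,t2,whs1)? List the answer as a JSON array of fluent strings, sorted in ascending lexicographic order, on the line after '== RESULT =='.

Regress:
  G ∩ del = {}  (empty — regression defined)
  G \ add = {pkg_at(p1,gate), pkg_at(p5,whs1)} \ {pkg_at(p5,whs1)} = {pkg_at(p1,gate)}
  ∪ pre   = {pkg_at(p1,gate)} ∪ {in(p5,t2), truck_at(t2,whs1)}
          = {in(p5,t2), pkg_at(p1,gate), truck_at(t2,whs1)}

== RESULT ==
["in(p5,t2)", "pkg_at(p1,gate)", "truck_at(t2,whs1)"]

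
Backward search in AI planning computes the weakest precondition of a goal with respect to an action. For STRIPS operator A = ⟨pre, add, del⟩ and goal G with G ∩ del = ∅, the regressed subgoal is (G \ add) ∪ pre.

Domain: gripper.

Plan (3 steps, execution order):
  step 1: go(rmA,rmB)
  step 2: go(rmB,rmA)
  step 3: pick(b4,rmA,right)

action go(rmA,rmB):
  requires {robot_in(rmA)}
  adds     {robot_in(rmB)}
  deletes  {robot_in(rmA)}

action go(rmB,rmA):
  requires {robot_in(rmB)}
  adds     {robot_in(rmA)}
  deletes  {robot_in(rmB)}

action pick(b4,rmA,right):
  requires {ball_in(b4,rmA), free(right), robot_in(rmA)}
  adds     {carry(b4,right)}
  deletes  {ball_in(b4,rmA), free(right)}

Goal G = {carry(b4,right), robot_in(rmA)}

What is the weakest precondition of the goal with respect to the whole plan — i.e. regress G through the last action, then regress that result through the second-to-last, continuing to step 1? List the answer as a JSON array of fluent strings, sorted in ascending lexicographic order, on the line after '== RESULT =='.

Work backward from the goal:
  through step 3 (pick(b4,rmA,right)): drop {carry(b4,right)}, keep {robot_in(rmA)}, require {ball_in(b4,rmA), free(right), robot_in(rmA)}
    → {ball_in(b4,rmA), free(right), robot_in(rmA)}
  through step 2 (go(rmB,rmA)): drop {robot_in(rmA)}, keep {ball_in(b4,rmA), free(right)}, require {robot_in(rmB)}
    → {ball_in(b4,rmA), free(right), robot_in(rmB)}
  through step 1 (go(rmA,rmB)): drop {robot_in(rmB)}, keep {ball_in(b4,rmA), free(right)}, require {robot_in(rmA)}
    → {ball_in(b4,rmA), free(right), robot_in(rmA)}

== RESULT ==
["ball_in(b4,rmA)", "free(right)", "robot_in(rmA)"]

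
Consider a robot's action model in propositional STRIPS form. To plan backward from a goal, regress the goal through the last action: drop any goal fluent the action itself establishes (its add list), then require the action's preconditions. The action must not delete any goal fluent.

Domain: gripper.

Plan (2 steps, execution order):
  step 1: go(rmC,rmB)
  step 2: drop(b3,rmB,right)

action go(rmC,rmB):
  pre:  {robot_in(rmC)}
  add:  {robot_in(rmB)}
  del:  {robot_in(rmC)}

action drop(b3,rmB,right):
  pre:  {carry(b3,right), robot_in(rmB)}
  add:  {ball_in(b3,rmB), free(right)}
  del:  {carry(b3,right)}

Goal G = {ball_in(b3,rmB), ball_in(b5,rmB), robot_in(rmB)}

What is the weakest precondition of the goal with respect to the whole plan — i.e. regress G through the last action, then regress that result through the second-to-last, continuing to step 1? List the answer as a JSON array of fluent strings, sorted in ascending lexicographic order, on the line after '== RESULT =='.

Regress step by step:
  through step 2 (drop(b3,rmB,right)): drop {ball_in(b3,rmB)}, keep {ball_in(b5,rmB), robot_in(rmB)}, require {carry(b3,right), robot_in(rmB)}
    → {ball_in(b5,rmB), carry(b3,right), robot_in(rmB)}
  through step 1 (go(rmC,rmB)): drop {robot_in(rmB)}, keep {ball_in(b5,rmB), carry(b3,right)}, require {robot_in(rmC)}
    → {ball_in(b5,rmB), carry(b3,right), robot_in(rmC)}

== RESULT ==
["ball_in(b5,rmB)", "carry(b3,right)", "robot_in(rmC)"]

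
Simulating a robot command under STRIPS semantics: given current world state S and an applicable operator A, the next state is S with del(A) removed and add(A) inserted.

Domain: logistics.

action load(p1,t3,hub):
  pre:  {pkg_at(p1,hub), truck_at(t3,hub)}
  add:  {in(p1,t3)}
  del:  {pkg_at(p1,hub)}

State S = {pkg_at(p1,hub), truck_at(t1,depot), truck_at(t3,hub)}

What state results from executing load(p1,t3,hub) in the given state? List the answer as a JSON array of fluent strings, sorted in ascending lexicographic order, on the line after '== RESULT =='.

Progress:
  pre ⊆ S: {pkg_at(p1,hub), truck_at(t3,hub)} ⊆ S  — applicable
  S \ del = {truck_at(t1,depot), truck_at(t3,hub)}
  ∪ add   = {in(p1,t3), truck_at(t1,depot), truck_at(t3,hub)}

== RESULT ==
["in(p1,t3)", "truck_at(t1,depot)", "truck_at(t3,hub)"]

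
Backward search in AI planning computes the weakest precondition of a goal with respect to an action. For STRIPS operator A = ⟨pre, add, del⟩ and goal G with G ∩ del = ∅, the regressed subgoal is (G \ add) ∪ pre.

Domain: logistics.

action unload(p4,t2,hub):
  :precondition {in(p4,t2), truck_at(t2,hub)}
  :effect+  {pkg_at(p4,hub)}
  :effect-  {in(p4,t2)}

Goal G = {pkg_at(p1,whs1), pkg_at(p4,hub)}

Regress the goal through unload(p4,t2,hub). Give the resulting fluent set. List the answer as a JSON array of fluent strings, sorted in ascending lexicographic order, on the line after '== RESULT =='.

Compute (G \ add) ∪ pre:
  G ∩ del = {}  (empty — regression defined)
  G \ add = {pkg_at(p1,whs1), pkg_at(p4,hub)} \ {pkg_at(p4,hub)} = {pkg_at(p1,whs1)}
  ∪ pre   = {pkg_at(p1,whs1)} ∪ {in(p4,t2), truck_at(t2,hub)}
          = {in(p4,t2), pkg_at(p1,whs1), truck_at(t2,hub)}

== RESULT ==
["in(p4,t2)", "pkg_at(p1,whs1)", "truck_at(t2,hub)"]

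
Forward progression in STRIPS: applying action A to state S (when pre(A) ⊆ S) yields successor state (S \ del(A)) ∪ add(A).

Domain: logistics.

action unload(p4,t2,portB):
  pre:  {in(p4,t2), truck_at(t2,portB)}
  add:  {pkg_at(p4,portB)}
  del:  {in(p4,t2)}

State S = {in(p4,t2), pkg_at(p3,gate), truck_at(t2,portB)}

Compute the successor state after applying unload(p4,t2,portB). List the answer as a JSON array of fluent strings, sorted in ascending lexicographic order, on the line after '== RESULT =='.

Compute (S \ del) ∪ add:
  pre ⊆ S: {in(p4,t2), truck_at(t2,portB)} ⊆ S  — applicable
  S \ del = {pkg_at(p3,gate), truck_at(t2,portB)}
  ∪ add   = {pkg_at(p3,gate), pkg_at(p4,portB), truck_at(t2,portB)}

== RESULT ==
["pkg_at(p3,gate)", "pkg_at(p4,portB)", "truck_at(t2,portB)"]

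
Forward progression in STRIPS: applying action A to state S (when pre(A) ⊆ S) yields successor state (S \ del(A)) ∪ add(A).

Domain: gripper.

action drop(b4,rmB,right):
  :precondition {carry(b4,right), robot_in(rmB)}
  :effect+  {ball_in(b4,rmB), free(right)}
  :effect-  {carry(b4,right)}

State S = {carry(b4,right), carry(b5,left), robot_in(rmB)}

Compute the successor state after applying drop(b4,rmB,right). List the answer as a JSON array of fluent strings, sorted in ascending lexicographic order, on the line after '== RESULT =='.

Compute (S \ del) ∪ add:
  pre ⊆ S: {carry(b4,right), robot_in(rmB)} ⊆ S  — applicable
  S \ del = {carry(b5,left), robot_in(rmB)}
  ∪ add   = {ball_in(b4,rmB), carry(b5,left), free(right), robot_in(rmB)}

== RESULT ==
["ball_in(b4,rmB)", "carry(b5,left)", "free(right)", "robot_in(rmB)"]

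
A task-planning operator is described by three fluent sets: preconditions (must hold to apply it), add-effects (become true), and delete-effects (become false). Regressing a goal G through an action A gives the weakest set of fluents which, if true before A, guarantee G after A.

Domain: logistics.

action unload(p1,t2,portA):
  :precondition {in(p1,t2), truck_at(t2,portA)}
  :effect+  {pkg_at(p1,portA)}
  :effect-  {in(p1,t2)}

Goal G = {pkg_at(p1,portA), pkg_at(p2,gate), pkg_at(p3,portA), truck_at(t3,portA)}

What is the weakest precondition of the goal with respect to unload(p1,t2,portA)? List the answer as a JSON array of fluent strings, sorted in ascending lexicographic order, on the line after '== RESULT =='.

Regress:
  G ∩ del = {}  (empty — regression defined)
  G \ add = {pkg_at(p1,portA), pkg_at(p2,gate), pkg_at(p3,portA), truck_at(t3,portA)} \ {pkg_at(p1,portA)} = {pkg_at(p2,gate), pkg_at(p3,portA), truck_at(t3,portA)}
  ∪ pre   = {pkg_at(p2,gate), pkg_at(p3,portA), truck_at(t3,portA)} ∪ {in(p1,t2), truck_at(t2,portA)}
          = {in(p1,t2), pkg_at(p2,gate), pkg_at(p3,portA), truck_at(t2,portA), truck_at(t3,portA)}

== RESULT ==
["in(p1,t2)", "pkg_at(p2,gate)", "pkg_at(p3,portA)", "truck_at(t2,portA)", "truck_at(t3,portA)"]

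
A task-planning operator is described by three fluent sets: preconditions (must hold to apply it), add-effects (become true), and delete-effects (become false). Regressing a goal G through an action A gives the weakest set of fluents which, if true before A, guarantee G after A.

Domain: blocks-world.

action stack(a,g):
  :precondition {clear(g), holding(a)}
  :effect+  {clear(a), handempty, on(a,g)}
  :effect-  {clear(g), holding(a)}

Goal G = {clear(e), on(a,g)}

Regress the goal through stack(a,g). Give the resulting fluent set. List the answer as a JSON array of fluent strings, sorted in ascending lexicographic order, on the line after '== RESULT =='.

Compute (G \ add) ∪ pre:
  G ∩ del = {}  (empty — regression defined)
  G \ add = {clear(e), on(a,g)} \ {clear(a), handempty, on(a,g)} = {clear(e)}
  ∪ pre   = {clear(e)} ∪ {clear(g), holding(a)}
          = {clear(e), clear(g), holding(a)}

== RESULT ==
["clear(e)", "clear(g)", "holding(a)"]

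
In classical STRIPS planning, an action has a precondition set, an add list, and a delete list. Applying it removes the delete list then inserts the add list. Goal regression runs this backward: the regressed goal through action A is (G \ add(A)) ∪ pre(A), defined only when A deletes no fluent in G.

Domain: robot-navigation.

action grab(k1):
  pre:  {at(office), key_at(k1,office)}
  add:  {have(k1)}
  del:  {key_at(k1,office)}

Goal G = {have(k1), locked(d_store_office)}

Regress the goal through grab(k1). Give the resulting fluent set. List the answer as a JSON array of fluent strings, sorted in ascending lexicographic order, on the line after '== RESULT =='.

Compute (G \ add) ∪ pre:
  G ∩ del = {}  (empty — regression defined)
  G \ add = {have(k1), locked(d_store_office)} \ {have(k1)} = {locked(d_store_office)}
  ∪ pre   = {locked(d_store_office)} ∪ {at(office), key_at(k1,office)}
          = {at(office), key_at(k1,office), locked(d_store_office)}

== RESULT ==
["at(office)", "key_at(k1,office)", "locked(d_store_office)"]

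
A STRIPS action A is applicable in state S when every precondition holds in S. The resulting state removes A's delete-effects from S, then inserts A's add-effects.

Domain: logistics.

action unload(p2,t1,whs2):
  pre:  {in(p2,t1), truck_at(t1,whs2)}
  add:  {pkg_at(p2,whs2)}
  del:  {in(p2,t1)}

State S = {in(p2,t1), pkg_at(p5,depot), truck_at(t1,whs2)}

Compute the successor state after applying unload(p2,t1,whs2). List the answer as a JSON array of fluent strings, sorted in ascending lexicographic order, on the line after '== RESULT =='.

Compute (S \ del) ∪ add:
  pre ⊆ S: {in(p2,t1), truck_at(t1,whs2)} ⊆ S  — applicable
  S \ del = {pkg_at(p5,depot), truck_at(t1,whs2)}
  ∪ add   = {pkg_at(p2,whs2), pkg_at(p5,depot), truck_at(t1,whs2)}

== RESULT ==
["pkg_at(p2,whs2)", "pkg_at(p5,depot)", "truck_at(t1,whs2)"]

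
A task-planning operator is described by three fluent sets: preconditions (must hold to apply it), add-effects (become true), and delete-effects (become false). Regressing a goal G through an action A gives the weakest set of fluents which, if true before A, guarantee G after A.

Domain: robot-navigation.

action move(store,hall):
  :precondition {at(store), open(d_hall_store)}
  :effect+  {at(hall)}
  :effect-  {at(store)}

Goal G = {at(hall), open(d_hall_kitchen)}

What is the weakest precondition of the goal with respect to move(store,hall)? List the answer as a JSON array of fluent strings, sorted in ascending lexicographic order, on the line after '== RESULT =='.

Compute (G \ add) ∪ pre:
  G ∩ del = {}  (empty — regression defined)
  G \ add = {at(hall), open(d_hall_kitchen)} \ {at(hall)} = {open(d_hall_kitchen)}
  ∪ pre   = {open(d_hall_kitchen)} ∪ {at(store), open(d_hall_store)}
          = {at(store), open(d_hall_kitchen), open(d_hall_store)}

== RESULT ==
["at(store)", "open(d_hall_kitchen)", "open(d_hall_store)"]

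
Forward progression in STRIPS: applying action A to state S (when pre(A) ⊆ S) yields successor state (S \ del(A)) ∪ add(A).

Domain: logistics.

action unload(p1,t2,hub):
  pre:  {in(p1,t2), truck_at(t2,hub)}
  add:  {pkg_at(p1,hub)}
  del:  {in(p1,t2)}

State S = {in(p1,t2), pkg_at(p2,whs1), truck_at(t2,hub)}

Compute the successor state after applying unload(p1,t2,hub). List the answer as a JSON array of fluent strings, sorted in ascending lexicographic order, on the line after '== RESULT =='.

Progress:
  pre ⊆ S: {in(p1,t2), truck_at(t2,hub)} ⊆ S  — applicable
  S \ del = {pkg_at(p2,whs1), truck_at(t2,hub)}
  ∪ add   = {pkg_at(p1,hub), pkg_at(p2,whs1), truck_at(t2,hub)}

== RESULT ==
["pkg_at(p1,hub)", "pkg_at(p2,whs1)", "truck_at(t2,hub)"]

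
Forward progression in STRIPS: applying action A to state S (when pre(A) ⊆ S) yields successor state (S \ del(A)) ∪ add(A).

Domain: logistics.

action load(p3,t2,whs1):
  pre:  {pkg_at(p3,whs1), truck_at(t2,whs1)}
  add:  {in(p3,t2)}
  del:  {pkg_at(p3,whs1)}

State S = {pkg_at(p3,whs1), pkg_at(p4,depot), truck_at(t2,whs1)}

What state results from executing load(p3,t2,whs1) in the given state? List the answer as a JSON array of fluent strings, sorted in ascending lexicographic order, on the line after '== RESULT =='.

Compute (S \ del) ∪ add:
  pre ⊆ S: {pkg_at(p3,whs1), truck_at(t2,whs1)} ⊆ S  — applicable
  S \ del = {pkg_at(p4,depot), truck_at(t2,whs1)}
  ∪ add   = {in(p3,t2), pkg_at(p4,depot), truck_at(t2,whs1)}

== RESULT ==
["in(p3,t2)", "pkg_at(p4,depot)", "truck_at(t2,whs1)"]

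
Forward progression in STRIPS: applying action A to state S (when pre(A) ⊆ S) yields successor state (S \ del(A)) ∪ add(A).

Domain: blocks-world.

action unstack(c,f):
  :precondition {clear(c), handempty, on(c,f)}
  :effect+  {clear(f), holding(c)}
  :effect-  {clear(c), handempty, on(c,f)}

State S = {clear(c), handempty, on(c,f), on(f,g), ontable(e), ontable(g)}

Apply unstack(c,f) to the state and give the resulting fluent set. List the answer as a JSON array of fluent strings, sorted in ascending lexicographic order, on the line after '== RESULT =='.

Compute (S \ del) ∪ add:
  pre ⊆ S: {clear(c), handempty, on(c,f)} ⊆ S  — applicable
  S \ del = {on(f,g), ontable(e), ontable(g)}
  ∪ add   = {clear(f), holding(c), on(f,g), ontable(e), ontable(g)}

== RESULT ==
["clear(f)", "holding(c)", "on(f,g)", "ontable(e)", "ontable(g)"]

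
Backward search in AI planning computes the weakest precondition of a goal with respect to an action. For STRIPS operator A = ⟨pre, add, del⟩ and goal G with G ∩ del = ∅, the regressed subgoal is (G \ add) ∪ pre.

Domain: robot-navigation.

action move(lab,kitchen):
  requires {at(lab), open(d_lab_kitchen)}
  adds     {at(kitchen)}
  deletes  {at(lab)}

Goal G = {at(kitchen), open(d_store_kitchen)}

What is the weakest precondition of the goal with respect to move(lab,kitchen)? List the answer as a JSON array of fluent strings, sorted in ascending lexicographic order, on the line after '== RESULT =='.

Compute (G \ add) ∪ pre:
  G ∩ del = {}  (empty — regression defined)
  G \ add = {at(kitchen), open(d_store_kitchen)} \ {at(kitchen)} = {open(d_store_kitchen)}
  ∪ pre   = {open(d_store_kitchen)} ∪ {at(lab), open(d_lab_kitchen)}
          = {at(lab), open(d_lab_kitchen), open(d_store_kitchen)}

== RESULT ==
["at(lab)", "open(d_lab_kitchen)", "open(d_store_kitchen)"]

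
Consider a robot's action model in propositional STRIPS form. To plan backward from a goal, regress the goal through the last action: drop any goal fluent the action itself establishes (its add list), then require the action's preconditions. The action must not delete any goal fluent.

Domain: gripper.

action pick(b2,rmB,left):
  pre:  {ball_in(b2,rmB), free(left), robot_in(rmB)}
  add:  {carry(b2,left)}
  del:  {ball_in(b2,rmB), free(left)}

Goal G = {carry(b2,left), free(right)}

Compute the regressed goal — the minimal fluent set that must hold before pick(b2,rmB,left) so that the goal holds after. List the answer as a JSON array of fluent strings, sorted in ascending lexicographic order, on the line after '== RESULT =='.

Regress:
  G ∩ del = {}  (empty — regression defined)
  G \ add = {carry(b2,left), free(right)} \ {carry(b2,left)} = {free(right)}
  ∪ pre   = {free(right)} ∪ {ball_in(b2,rmB), free(left), robot_in(rmB)}
          = {ball_in(b2,rmB), free(left), free(right), robot_in(rmB)}

== RESULT ==
["ball_in(b2,rmB)", "free(left)", "free(right)", "robot_in(rmB)"]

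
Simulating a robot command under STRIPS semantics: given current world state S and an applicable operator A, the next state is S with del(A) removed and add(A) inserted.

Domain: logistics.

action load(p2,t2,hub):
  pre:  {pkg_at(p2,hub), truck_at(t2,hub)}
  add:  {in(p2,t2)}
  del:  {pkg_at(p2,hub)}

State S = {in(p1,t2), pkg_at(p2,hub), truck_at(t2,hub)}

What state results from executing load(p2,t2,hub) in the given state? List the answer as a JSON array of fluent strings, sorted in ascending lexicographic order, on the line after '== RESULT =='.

Progress:
  pre ⊆ S: {pkg_at(p2,hub), truck_at(t2,hub)} ⊆ S  — applicable
  S \ del = {in(p1,t2), truck_at(t2,hub)}
  ∪ add   = {in(p1,t2), in(p2,t2), truck_at(t2,hub)}

== RESULT ==
["in(p1,t2)", "in(p2,t2)", "truck_at(t2,hub)"]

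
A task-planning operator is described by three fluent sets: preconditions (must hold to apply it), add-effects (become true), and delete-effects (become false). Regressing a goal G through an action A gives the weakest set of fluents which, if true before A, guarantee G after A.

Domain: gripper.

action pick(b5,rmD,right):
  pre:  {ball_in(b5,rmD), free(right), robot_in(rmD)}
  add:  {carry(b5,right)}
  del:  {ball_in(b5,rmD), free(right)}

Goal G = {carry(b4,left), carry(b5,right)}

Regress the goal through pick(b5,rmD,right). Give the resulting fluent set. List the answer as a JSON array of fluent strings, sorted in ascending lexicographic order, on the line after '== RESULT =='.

Compute (G \ add) ∪ pre:
  G ∩ del = {}  (empty — regression defined)
  G \ add = {carry(b4,left), carry(b5,right)} \ {carry(b5,right)} = {carry(b4,left)}
  ∪ pre   = {carry(b4,left)} ∪ {ball_in(b5,rmD), free(right), robot_in(rmD)}
          = {ball_in(b5,rmD), carry(b4,left), free(right), robot_in(rmD)}

== RESULT ==
["ball_in(b5,rmD)", "carry(b4,left)", "free(right)", "robot_in(rmD)"]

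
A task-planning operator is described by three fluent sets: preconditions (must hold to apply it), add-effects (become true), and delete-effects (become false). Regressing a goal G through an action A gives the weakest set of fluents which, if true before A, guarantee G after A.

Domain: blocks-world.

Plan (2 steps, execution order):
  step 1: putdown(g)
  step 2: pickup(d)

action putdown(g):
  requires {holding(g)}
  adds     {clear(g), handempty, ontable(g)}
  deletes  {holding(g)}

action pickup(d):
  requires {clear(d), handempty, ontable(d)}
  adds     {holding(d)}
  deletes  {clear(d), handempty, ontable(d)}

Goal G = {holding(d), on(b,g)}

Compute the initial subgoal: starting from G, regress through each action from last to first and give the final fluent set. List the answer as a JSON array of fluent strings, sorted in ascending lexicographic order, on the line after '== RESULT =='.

Regress step by step:
  through step 2 (pickup(d)): drop {holding(d)}, keep {on(b,g)}, require {clear(d), handempty, ontable(d)}
    → {clear(d), handempty, on(b,g), ontable(d)}
  through step 1 (putdown(g)): drop {handempty}, keep {clear(d), on(b,g), ontable(d)}, require {holding(g)}
    → {clear(d), holding(g), on(b,g), ontable(d)}

== RESULT ==
["clear(d)", "holding(g)", "on(b,g)", "ontable(d)"]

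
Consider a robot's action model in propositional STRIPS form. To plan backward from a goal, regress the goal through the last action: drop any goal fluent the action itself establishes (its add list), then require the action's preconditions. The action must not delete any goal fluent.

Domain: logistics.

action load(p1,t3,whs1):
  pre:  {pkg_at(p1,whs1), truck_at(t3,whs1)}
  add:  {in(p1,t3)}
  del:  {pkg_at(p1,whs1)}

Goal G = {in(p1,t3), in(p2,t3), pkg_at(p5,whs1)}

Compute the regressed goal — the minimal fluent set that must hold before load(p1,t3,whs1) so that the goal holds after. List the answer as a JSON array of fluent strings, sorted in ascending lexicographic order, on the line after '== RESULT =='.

Regress:
  G ∩ del = {}  (empty — regression defined)
  G \ add = {in(p1,t3), in(p2,t3), pkg_at(p5,whs1)} \ {in(p1,t3)} = {in(p2,t3), pkg_at(p5,whs1)}
  ∪ pre   = {in(p2,t3), pkg_at(p5,whs1)} ∪ {pkg_at(p1,whs1), truck_at(t3,whs1)}
          = {in(p2,t3), pkg_at(p1,whs1), pkg_at(p5,whs1), truck_at(t3,whs1)}

== RESULT ==
["in(p2,t3)", "pkg_at(p1,whs1)", "pkg_at(p5,whs1)", "truck_at(t3,whs1)"]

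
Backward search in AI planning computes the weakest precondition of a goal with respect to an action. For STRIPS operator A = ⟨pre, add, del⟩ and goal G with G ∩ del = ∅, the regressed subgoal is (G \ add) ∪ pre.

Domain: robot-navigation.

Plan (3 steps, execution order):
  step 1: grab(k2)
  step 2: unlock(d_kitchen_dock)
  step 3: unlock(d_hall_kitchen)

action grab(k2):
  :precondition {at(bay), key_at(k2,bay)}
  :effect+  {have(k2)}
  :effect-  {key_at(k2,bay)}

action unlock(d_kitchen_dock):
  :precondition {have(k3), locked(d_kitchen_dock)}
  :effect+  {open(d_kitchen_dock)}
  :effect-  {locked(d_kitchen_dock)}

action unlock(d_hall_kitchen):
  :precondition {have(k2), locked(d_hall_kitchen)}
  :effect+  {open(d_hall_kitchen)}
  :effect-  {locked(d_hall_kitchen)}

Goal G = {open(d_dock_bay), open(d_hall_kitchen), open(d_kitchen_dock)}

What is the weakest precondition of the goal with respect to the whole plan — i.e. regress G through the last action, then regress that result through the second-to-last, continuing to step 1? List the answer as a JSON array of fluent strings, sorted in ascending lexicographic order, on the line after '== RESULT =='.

Work backward from the goal:
  through step 3 (unlock(d_hall_kitchen)): drop {open(d_hall_kitchen)}, keep {open(d_dock_bay), open(d_kitchen_dock)}, require {have(k2), locked(d_hall_kitchen)}
    → {have(k2), locked(d_hall_kitchen), open(d_dock_bay), open(d_kitchen_dock)}
  through step 2 (unlock(d_kitchen_dock)): drop {open(d_kitchen_dock)}, keep {have(k2), locked(d_hall_kitchen), open(d_dock_bay)}, require {have(k3), locked(d_kitchen_dock)}
    → {have(k2), have(k3), locked(d_hall_kitchen), locked(d_kitchen_dock), open(d_dock_bay)}
  through step 1 (grab(k2)): drop {have(k2)}, keep {have(k3), locked(d_hall_kitchen), locked(d_kitchen_dock), open(d_dock_bay)}, require {at(bay), key_at(k2,bay)}
    → {at(bay), have(k3), key_at(k2,bay), locked(d_hall_kitchen), locked(d_kitchen_dock), open(d_dock_bay)}

== RESULT ==
["at(bay)", "have(k3)", "key_at(k2,bay)", "locked(d_hall_kitchen)", "locked(d_kitchen_dock)", "open(d_dock_bay)"]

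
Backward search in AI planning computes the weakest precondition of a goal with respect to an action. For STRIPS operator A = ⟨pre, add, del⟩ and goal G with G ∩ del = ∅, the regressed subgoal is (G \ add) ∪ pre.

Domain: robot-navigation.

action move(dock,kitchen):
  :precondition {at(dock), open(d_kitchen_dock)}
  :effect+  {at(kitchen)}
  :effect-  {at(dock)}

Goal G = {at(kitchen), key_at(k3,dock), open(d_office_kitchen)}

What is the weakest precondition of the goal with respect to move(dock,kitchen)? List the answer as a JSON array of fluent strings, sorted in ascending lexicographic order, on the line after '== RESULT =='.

Compute (G \ add) ∪ pre:
  G ∩ del = {}  (empty — regression defined)
  G \ add = {at(kitchen), key_at(k3,dock), open(d_office_kitchen)} \ {at(kitchen)} = {key_at(k3,dock), open(d_office_kitchen)}
  ∪ pre   = {key_at(k3,dock), open(d_office_kitchen)} ∪ {at(dock), open(d_kitchen_dock)}
          = {at(dock), key_at(k3,dock), open(d_kitchen_dock), open(d_office_kitchen)}

== RESULT ==
["at(dock)", "key_at(k3,dock)", "open(d_kitchen_dock)", "open(d_office_kitchen)"]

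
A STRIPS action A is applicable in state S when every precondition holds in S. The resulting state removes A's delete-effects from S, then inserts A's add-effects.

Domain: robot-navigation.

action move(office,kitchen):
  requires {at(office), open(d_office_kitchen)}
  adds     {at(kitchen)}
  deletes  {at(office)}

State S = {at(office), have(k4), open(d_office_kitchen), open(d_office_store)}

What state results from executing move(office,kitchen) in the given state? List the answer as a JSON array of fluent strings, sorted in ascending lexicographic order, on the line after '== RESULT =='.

Progress:
  pre ⊆ S: {at(office), open(d_office_kitchen)} ⊆ S  — applicable
  S \ del = {have(k4), open(d_office_kitchen), open(d_office_store)}
  ∪ add   = {at(kitchen), have(k4), open(d_office_kitchen), open(d_office_store)}

== RESULT ==
["at(kitchen)", "have(k4)", "open(d_office_kitchen)", "open(d_office_store)"]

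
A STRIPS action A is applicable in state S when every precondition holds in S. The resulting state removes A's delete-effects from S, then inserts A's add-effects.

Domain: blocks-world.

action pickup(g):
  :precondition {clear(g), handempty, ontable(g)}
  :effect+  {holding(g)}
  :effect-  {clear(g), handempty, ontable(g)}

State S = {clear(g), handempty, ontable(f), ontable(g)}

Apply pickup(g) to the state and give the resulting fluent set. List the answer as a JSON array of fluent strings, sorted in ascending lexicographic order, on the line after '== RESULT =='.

Progress:
  pre ⊆ S: {clear(g), handempty, ontable(g)} ⊆ S  — applicable
  S \ del = {ontable(f)}
  ∪ add   = {holding(g), ontable(f)}

== RESULT ==
["holding(g)", "ontable(f)"]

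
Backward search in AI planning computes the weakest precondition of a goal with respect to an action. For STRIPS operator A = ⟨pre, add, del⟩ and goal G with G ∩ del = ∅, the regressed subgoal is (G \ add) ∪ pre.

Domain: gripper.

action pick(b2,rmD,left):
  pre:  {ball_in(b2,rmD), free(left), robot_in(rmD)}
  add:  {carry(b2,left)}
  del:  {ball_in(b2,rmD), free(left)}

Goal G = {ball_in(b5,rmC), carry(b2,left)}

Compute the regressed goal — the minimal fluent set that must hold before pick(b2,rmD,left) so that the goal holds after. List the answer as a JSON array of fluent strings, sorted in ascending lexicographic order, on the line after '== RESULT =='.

Regress:
  G ∩ del = {}  (empty — regression defined)
  G \ add = {ball_in(b5,rmC), carry(b2,left)} \ {carry(b2,left)} = {ball_in(b5,rmC)}
  ∪ pre   = {ball_in(b5,rmC)} ∪ {ball_in(b2,rmD), free(left), robot_in(rmD)}
          = {ball_in(b2,rmD), ball_in(b5,rmC), free(left), robot_in(rmD)}

== RESULT ==
["ball_in(b2,rmD)", "ball_in(b5,rmC)", "free(left)", "robot_in(rmD)"]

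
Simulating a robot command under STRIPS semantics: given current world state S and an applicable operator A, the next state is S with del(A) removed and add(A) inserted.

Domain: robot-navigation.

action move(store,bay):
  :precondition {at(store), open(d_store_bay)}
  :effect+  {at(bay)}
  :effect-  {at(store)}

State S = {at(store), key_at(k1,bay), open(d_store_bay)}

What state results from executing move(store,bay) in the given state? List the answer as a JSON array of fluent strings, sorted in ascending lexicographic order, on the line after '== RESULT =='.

Compute (S \ del) ∪ add:
  pre ⊆ S: {at(store), open(d_store_bay)} ⊆ S  — applicable
  S \ del = {key_at(k1,bay), open(d_store_bay)}
  ∪ add   = {at(bay), key_at(k1,bay), open(d_store_bay)}

== RESULT ==
["at(bay)", "key_at(k1,bay)", "open(d_store_bay)"]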